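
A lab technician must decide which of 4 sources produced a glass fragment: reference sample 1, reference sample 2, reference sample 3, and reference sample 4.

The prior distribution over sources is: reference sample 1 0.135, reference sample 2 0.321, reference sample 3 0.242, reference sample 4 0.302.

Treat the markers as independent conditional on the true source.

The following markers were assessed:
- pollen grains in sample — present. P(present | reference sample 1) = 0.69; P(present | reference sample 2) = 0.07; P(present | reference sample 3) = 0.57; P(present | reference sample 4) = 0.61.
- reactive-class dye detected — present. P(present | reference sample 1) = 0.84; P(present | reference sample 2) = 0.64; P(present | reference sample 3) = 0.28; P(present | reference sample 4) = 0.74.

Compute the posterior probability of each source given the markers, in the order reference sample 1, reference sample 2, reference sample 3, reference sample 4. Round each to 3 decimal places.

0.292, 0.054, 0.144, 0.509

Multiply each prior by the joint likelihood of the marker pattern:
  reference sample 1: 0.135 × 0.69 × 0.84 = 0.078246
  reference sample 2: 0.321 × 0.07 × 0.64 = 0.014381
  reference sample 3: 0.242 × 0.57 × 0.28 = 0.038623
  reference sample 4: 0.302 × 0.61 × 0.74 = 0.13632
Normalizing constant Z = 0.078246 + 0.014381 + 0.038623 + 0.13632 = 0.26757.
P(reference sample 1 | evidence) = 0.078246 / 0.26757 ≈ 0.292
P(reference sample 2 | evidence) = 0.014381 / 0.26757 ≈ 0.054
P(reference sample 3 | evidence) = 0.038623 / 0.26757 ≈ 0.144
P(reference sample 4 | evidence) = 0.13632 / 0.26757 ≈ 0.509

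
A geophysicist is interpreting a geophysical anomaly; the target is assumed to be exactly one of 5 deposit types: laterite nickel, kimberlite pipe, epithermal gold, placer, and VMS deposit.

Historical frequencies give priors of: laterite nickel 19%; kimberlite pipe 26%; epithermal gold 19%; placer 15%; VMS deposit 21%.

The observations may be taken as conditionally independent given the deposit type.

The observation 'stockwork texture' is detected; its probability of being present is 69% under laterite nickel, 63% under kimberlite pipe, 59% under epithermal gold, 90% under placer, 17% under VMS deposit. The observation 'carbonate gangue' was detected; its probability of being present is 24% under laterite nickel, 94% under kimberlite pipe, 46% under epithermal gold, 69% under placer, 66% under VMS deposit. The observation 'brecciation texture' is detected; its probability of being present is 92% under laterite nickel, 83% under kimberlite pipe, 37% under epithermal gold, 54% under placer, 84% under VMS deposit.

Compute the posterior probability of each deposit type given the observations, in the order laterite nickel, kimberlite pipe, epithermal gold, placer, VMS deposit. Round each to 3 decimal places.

0.118, 0.520, 0.078, 0.205, 0.080

Multiply each prior by the joint likelihood of the evidence pattern:
  laterite nickel: 0.19 × 0.69 × 0.24 × 0.92 = 0.028947
  kimberlite pipe: 0.26 × 0.63 × 0.94 × 0.83 = 0.1278
  epithermal gold: 0.19 × 0.59 × 0.46 × 0.37 = 0.019079
  placer: 0.15 × 0.90 × 0.69 × 0.54 = 0.050301
  VMS deposit: 0.21 × 0.17 × 0.66 × 0.84 = 0.019792
Marginal likelihood of the evidence = 0.24592.
P(laterite nickel | evidence) = 0.028947 / 0.24592 ≈ 0.118
P(kimberlite pipe | evidence) = 0.1278 / 0.24592 ≈ 0.520
P(epithermal gold | evidence) = 0.019079 / 0.24592 ≈ 0.078
P(placer | evidence) = 0.050301 / 0.24592 ≈ 0.205
P(VMS deposit | evidence) = 0.019792 / 0.24592 ≈ 0.080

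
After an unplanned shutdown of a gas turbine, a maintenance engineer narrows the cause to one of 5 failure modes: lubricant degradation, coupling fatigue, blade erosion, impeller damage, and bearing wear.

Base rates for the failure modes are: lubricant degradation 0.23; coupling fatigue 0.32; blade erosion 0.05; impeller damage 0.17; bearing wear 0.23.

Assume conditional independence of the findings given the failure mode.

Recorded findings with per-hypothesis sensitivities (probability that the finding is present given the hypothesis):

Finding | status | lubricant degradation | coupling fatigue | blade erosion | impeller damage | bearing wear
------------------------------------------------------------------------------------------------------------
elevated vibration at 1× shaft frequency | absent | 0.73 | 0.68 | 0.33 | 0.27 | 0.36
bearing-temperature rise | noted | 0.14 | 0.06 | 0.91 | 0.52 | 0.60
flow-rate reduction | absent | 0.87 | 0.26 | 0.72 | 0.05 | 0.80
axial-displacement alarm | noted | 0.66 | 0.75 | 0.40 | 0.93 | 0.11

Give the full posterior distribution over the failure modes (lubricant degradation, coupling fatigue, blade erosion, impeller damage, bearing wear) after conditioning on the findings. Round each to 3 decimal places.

Multiply each prior by the joint likelihood of the evidence pattern (using 1 − P(present | H) for each absent finding):
  lubricant degradation: 0.23 × (1 − 0.73) × 0.14 × (1 − 0.87) × 0.66 = 0.00074595
  coupling fatigue: 0.32 × (1 − 0.68) × 0.06 × (1 − 0.26) × 0.75 = 0.0034099
  blade erosion: 0.05 × (1 − 0.33) × 0.91 × (1 − 0.72) × 0.40 = 0.0034143
  impeller damage: 0.17 × (1 − 0.27) × 0.52 × (1 − 0.05) × 0.93 = 0.057014
  bearing wear: 0.23 × (1 − 0.36) × 0.60 × (1 − 0.80) × 0.11 = 0.001943
Marginal likelihood of the evidence = 0.066527.
P(lubricant degradation | evidence) = 0.00074595 / 0.066527 ≈ 0.011
P(coupling fatigue | evidence) = 0.0034099 / 0.066527 ≈ 0.051
P(blade erosion | evidence) = 0.0034143 / 0.066527 ≈ 0.051
P(impeller damage | evidence) = 0.057014 / 0.066527 ≈ 0.857
P(bearing wear | evidence) = 0.001943 / 0.066527 ≈ 0.029

0.011, 0.051, 0.051, 0.857, 0.029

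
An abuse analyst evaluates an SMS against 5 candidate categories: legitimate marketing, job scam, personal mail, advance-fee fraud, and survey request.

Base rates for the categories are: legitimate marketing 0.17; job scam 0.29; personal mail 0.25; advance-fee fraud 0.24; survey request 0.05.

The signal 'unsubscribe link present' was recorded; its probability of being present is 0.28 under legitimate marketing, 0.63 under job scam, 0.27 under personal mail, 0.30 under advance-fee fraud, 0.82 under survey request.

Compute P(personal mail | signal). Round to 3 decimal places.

0.164

For each hypothesis, the unnormalized posterior weight is prior × likelihood:
  legitimate marketing: 0.17 × 0.28 = 0.0476
  job scam: 0.29 × 0.63 = 0.1827
  personal mail: 0.25 × 0.27 = 0.0675
  advance-fee fraud: 0.24 × 0.30 = 0.072
  survey request: 0.05 × 0.82 = 0.041
Normalizing constant Z = 0.0476 + 0.1827 + 0.0675 + 0.072 + 0.041 = 0.4108.
P(personal mail | evidence) = 0.0675 / 0.4108 ≈ 0.164.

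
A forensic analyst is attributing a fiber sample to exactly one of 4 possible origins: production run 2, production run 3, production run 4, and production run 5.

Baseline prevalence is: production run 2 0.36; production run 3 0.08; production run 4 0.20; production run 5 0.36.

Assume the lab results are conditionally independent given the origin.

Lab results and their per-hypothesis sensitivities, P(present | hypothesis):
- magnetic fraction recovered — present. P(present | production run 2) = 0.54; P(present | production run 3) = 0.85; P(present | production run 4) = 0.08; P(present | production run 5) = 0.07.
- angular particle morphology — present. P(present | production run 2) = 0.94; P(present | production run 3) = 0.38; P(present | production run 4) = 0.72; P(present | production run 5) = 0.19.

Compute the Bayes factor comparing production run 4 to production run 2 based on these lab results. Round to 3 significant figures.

The Bayes factor is the ratio of the joint likelihoods of the lab result pattern under the two hypotheses.
  production run 4: 0.08 × 0.72 = 0.0576
  production run 2: 0.54 × 0.94 = 0.5076
Bayes factor = 0.0576 / 0.5076 ≈ 0.113

0.113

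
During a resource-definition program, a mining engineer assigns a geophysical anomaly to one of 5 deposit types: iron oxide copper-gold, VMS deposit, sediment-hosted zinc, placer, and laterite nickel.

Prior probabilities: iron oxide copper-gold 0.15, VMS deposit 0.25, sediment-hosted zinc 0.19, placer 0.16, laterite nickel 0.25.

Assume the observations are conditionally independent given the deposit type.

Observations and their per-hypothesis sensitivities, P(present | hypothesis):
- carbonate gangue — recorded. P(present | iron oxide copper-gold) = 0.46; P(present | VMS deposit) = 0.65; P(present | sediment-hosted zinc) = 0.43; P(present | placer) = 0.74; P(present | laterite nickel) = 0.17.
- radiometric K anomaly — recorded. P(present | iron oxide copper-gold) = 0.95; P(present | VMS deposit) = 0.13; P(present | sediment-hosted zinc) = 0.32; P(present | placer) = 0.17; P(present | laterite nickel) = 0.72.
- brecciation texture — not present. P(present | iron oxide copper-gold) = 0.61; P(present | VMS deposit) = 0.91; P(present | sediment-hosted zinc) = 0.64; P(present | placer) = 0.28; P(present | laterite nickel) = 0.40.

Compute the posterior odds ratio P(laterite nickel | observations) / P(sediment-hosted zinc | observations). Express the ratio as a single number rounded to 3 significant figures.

1.95

The normalizing constant cancels in an odds ratio, so compute prior × likelihood for the two hypotheses only (using 1 − P(present | H) for each absent observation):
  laterite nickel: 0.25 × 0.17 × 0.72 × (1 − 0.40) = 0.01836
  sediment-hosted zinc: 0.19 × 0.43 × 0.32 × (1 − 0.64) = 0.0094118
Posterior odds = 0.01836 / 0.0094118 ≈ 1.95.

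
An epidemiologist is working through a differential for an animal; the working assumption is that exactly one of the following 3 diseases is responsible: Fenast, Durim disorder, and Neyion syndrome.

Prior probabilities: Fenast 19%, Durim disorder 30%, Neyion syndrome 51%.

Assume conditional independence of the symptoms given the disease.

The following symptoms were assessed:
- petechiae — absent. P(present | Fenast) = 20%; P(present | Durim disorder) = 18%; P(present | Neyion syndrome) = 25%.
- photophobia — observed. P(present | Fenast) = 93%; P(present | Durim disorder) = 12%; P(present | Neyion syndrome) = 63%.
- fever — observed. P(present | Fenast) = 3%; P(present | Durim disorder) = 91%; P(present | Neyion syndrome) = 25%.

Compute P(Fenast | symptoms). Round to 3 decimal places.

0.046

For each hypothesis, the unnormalized posterior weight is prior × product of the symptom likelihoods (using 1 − P(present | H) for each absent symptom):
  Fenast: 0.19 × (1 − 0.20) × 0.93 × 0.03 = 0.0042408
  Durim disorder: 0.30 × (1 − 0.18) × 0.12 × 0.91 = 0.026863
  Neyion syndrome: 0.51 × (1 − 0.25) × 0.63 × 0.25 = 0.060244
Normalizing constant Z = 0.0042408 + 0.026863 + 0.060244 = 0.091348.
P(Fenast | evidence) = 0.0042408 / 0.091348 ≈ 0.046.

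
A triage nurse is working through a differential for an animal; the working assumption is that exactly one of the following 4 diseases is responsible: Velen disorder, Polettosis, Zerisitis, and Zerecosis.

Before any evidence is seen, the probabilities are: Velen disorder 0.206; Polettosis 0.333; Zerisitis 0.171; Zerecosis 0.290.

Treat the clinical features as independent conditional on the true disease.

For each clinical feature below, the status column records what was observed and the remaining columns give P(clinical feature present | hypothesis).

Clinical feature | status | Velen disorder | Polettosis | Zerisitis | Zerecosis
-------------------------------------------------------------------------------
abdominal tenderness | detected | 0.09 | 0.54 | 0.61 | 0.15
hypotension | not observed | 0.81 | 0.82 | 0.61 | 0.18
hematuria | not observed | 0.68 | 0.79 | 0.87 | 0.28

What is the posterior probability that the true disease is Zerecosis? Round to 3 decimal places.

By Bayes' rule with conditional independence, the unnormalized weight for each hypothesis is prior × ∏ likelihoods (using 1 − P(present | H) for each absent clinical feature):
  Velen disorder: 0.206 × 0.09 × (1 − 0.81) × (1 − 0.68) = 0.0011272
  Polettosis: 0.333 × 0.54 × (1 − 0.82) × (1 − 0.79) = 0.0067972
  Zerisitis: 0.171 × 0.61 × (1 − 0.61) × (1 − 0.87) = 0.0052885
  Zerecosis: 0.290 × 0.15 × (1 − 0.18) × (1 − 0.28) = 0.025682
Normalizing constant Z = 0.0011272 + 0.0067972 + 0.0052885 + 0.025682 = 0.038895.
P(Zerecosis | evidence) = 0.025682 / 0.038895 ≈ 0.660.

0.660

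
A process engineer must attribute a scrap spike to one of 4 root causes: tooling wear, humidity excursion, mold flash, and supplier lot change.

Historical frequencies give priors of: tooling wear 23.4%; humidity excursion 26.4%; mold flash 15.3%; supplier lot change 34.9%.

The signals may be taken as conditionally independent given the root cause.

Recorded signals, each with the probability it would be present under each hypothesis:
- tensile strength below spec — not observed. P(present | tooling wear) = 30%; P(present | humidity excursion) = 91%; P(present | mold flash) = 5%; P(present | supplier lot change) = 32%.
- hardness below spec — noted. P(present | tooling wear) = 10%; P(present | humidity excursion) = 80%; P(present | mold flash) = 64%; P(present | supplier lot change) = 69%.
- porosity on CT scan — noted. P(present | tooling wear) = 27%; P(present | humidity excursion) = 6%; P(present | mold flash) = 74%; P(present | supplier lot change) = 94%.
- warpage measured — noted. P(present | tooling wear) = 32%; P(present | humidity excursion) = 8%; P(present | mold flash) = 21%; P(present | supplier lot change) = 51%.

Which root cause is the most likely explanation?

supplier lot change

By Bayes' rule with conditional independence, the unnormalized weight for each hypothesis is prior × ∏ likelihoods (using 1 − P(present | H) for each absent signal):
  tooling wear: 0.234 × (1 − 0.30) × 0.10 × 0.27 × 0.32 = 0.0014152
  humidity excursion: 0.264 × (1 − 0.91) × 0.80 × 0.06 × 0.08 = 9.1238e-05
  mold flash: 0.153 × (1 − 0.05) × 0.64 × 0.74 × 0.21 = 0.014456
  supplier lot change: 0.349 × (1 − 0.32) × 0.69 × 0.94 × 0.51 = 0.078502
The unnormalized weights sum to 0.094465.
P(tooling wear | evidence) ≈ 0.0014152 / 0.094465 ≈ 0.015
P(humidity excursion | evidence) ≈ 9.1238e-05 / 0.094465 ≈ 0.001
P(mold flash | evidence) ≈ 0.014456 / 0.094465 ≈ 0.153
P(supplier lot change | evidence) ≈ 0.078502 / 0.094465 ≈ 0.831
The largest is 0.831, so supplier lot change is most probable.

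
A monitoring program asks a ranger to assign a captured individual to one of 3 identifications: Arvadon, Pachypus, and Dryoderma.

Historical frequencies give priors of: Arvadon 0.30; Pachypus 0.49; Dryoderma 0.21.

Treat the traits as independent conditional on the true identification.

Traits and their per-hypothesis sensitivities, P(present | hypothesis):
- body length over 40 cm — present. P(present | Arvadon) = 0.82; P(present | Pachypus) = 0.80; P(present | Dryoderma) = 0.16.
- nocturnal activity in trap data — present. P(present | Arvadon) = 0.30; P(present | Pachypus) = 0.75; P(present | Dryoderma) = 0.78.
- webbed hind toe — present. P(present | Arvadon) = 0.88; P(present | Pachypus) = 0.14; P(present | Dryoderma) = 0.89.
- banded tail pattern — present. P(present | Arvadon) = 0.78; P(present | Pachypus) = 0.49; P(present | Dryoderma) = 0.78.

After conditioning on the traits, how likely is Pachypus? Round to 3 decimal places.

By Bayes' rule with conditional independence, the unnormalized weight for each hypothesis is prior × ∏ likelihoods:
  Arvadon: 0.30 × 0.82 × 0.30 × 0.88 × 0.78 = 0.050656
  Pachypus: 0.49 × 0.80 × 0.75 × 0.14 × 0.49 = 0.020168
  Dryoderma: 0.21 × 0.16 × 0.78 × 0.89 × 0.78 = 0.018194
The unnormalized weights sum to 0.089018.
P(Pachypus | evidence) = 0.020168 / 0.089018 ≈ 0.227.

0.227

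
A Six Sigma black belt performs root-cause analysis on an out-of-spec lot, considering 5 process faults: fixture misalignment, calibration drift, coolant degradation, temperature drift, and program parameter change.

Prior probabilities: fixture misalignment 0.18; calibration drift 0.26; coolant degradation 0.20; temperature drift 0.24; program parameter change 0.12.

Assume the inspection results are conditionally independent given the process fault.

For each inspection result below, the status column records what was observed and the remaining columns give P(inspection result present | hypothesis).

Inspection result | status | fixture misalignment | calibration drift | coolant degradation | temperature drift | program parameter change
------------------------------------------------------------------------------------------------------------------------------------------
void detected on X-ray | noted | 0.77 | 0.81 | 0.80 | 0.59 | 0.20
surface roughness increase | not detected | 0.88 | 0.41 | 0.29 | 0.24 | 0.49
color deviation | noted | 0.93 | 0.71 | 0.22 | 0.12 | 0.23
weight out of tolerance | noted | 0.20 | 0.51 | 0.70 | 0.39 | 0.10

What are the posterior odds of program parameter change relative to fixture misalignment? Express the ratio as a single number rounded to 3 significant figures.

0.0910

The normalizing constant cancels in an odds ratio, so compute prior × likelihood for the two hypotheses only (using 1 − P(present | H) for each absent inspection result):
  program parameter change: 0.12 × 0.20 × (1 − 0.49) × 0.23 × 0.10 = 0.00028152
  fixture misalignment: 0.18 × 0.77 × (1 − 0.88) × 0.93 × 0.20 = 0.0030936
Posterior odds = 0.00028152 / 0.0030936 ≈ 0.0910.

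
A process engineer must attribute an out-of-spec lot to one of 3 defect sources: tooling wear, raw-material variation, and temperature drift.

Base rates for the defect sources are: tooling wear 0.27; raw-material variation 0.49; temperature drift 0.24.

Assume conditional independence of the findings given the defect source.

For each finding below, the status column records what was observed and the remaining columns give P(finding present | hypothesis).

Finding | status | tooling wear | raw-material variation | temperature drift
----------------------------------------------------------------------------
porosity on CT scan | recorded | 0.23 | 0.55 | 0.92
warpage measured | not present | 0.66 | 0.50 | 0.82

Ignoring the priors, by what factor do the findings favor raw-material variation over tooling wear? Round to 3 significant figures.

3.52

Take the product of per-finding likelihoods under each hypothesis (using 1 − P(present | H) for each absent finding), then divide.
  raw-material variation: 0.55 × (1 − 0.50) = 0.275
  tooling wear: 0.23 × (1 − 0.66) = 0.0782
Bayes factor = 0.275 / 0.0782 ≈ 3.52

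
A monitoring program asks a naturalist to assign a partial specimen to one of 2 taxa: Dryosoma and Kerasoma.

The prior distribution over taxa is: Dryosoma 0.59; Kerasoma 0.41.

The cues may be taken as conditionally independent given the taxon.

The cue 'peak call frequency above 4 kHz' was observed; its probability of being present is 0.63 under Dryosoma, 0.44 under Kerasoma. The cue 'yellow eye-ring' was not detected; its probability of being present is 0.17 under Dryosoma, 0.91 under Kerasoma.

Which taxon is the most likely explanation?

Dryosoma

By Bayes' rule with conditional independence, the unnormalized weight for each hypothesis is prior × ∏ likelihoods (using 1 − P(present | H) for each absent cue):
  Dryosoma: 0.59 × 0.63 × (1 − 0.17) = 0.30851
  Kerasoma: 0.41 × 0.44 × (1 − 0.91) = 0.016236
The unnormalized weights sum to 0.32475.
P(Dryosoma | evidence) ≈ 0.30851 / 0.32475 ≈ 0.950
P(Kerasoma | evidence) ≈ 0.016236 / 0.32475 ≈ 0.050
The largest is 0.950, so Dryosoma is most probable.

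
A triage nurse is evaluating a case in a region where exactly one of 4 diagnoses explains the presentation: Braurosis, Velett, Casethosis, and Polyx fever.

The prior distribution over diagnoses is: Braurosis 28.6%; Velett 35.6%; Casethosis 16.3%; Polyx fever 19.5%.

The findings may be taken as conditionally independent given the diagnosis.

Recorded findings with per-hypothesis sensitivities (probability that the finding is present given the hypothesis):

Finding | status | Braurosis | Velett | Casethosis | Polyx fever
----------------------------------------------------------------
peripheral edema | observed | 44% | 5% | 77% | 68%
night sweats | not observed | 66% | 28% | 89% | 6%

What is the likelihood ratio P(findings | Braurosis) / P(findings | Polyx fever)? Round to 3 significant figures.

0.234

Joint likelihood of the evidence pattern under each hypothesis (using 1 − P(present | H) for each absent finding):
  Braurosis: 0.44 × (1 − 0.66) = 0.1496
  Polyx fever: 0.68 × (1 − 0.06) = 0.6392
Bayes factor = 0.1496 / 0.6392 ≈ 0.234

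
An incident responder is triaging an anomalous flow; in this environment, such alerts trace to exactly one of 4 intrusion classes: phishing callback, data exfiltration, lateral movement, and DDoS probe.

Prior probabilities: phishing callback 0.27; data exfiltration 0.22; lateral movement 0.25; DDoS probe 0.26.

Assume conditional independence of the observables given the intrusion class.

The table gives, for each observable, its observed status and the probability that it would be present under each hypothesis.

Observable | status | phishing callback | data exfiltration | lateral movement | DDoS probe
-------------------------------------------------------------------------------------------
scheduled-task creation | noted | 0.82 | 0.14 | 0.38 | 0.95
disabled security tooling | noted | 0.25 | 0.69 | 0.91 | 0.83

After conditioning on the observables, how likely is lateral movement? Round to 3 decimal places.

By Bayes' rule with conditional independence, the unnormalized weight for each hypothesis is prior × ∏ likelihoods:
  phishing callback: 0.27 × 0.82 × 0.25 = 0.05535
  data exfiltration: 0.22 × 0.14 × 0.69 = 0.021252
  lateral movement: 0.25 × 0.38 × 0.91 = 0.08645
  DDoS probe: 0.26 × 0.95 × 0.83 = 0.20501
Marginal likelihood of the evidence = 0.36806.
P(lateral movement | evidence) = 0.08645 / 0.36806 ≈ 0.235.

0.235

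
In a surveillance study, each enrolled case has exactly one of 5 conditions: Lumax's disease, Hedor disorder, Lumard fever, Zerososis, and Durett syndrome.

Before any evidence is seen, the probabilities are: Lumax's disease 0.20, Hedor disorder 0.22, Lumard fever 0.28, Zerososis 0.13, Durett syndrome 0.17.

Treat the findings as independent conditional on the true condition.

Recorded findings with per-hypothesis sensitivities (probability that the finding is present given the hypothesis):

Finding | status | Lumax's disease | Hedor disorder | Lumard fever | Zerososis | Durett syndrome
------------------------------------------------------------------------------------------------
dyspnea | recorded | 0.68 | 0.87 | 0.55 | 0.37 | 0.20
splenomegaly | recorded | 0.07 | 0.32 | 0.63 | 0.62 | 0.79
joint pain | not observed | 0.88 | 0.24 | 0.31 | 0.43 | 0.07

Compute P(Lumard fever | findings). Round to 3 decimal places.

0.427

Multiply each prior by the joint likelihood of the evidence pattern (using 1 − P(present | H) for each absent finding):
  Lumax's disease: 0.20 × 0.68 × 0.07 × (1 − 0.88) = 0.0011424
  Hedor disorder: 0.22 × 0.87 × 0.32 × (1 − 0.24) = 0.046548
  Lumard fever: 0.28 × 0.55 × 0.63 × (1 − 0.31) = 0.066944
  Zerososis: 0.13 × 0.37 × 0.62 × (1 − 0.43) = 0.016999
  Durett syndrome: 0.17 × 0.20 × 0.79 × (1 − 0.07) = 0.02498
The unnormalized weights sum to 0.15661.
P(Lumard fever | evidence) = 0.066944 / 0.15661 ≈ 0.427.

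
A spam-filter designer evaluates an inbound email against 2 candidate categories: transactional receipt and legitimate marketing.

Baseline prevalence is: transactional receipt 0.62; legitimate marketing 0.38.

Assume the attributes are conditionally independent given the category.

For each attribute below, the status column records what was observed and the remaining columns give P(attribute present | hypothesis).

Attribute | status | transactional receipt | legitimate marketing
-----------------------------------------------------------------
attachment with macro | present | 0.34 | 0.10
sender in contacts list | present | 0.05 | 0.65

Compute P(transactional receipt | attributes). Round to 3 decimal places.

By Bayes' rule with conditional independence, the unnormalized weight for each hypothesis is prior × ∏ likelihoods:
  transactional receipt: 0.62 × 0.34 × 0.05 = 0.01054
  legitimate marketing: 0.38 × 0.10 × 0.65 = 0.0247
Marginal likelihood of the evidence = 0.03524.
P(transactional receipt | evidence) = 0.01054 / 0.03524 ≈ 0.299.

0.299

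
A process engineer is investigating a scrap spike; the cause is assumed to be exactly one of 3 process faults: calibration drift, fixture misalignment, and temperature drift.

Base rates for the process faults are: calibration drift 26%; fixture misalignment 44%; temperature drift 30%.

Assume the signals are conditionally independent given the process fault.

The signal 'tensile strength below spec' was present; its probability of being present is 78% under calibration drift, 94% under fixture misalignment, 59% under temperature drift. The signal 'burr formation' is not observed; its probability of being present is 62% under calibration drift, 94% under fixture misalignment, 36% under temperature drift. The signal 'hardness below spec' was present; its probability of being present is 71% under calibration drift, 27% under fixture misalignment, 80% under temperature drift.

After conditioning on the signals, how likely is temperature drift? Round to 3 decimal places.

For each hypothesis, the unnormalized posterior weight is prior × product of the signal likelihoods (using 1 − P(present | H) for each absent signal):
  calibration drift: 0.26 × 0.78 × (1 − 0.62) × 0.71 = 0.054715
  fixture misalignment: 0.44 × 0.94 × (1 − 0.94) × 0.27 = 0.0067003
  temperature drift: 0.30 × 0.59 × (1 − 0.36) × 0.80 = 0.090624
Marginal likelihood of the evidence = 0.15204.
P(temperature drift | evidence) = 0.090624 / 0.15204 ≈ 0.596.

0.596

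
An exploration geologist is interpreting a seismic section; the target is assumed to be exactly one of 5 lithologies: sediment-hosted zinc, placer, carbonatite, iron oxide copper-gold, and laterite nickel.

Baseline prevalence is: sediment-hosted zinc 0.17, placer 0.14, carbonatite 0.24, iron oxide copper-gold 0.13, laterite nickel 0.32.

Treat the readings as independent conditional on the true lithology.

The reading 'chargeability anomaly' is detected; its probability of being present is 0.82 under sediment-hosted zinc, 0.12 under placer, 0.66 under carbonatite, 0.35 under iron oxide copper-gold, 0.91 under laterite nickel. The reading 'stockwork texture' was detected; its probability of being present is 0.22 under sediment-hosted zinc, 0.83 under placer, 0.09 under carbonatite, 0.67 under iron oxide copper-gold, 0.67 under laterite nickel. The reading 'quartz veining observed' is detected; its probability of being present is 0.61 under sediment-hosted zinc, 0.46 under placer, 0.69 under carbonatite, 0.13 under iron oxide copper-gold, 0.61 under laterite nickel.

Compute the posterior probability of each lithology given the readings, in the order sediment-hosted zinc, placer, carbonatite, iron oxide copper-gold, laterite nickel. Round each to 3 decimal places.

0.118, 0.041, 0.062, 0.025, 0.754

Multiply each prior by the joint likelihood of the reading pattern:
  sediment-hosted zinc: 0.17 × 0.82 × 0.22 × 0.61 = 0.018707
  placer: 0.14 × 0.12 × 0.83 × 0.46 = 0.0064142
  carbonatite: 0.24 × 0.66 × 0.09 × 0.69 = 0.0098366
  iron oxide copper-gold: 0.13 × 0.35 × 0.67 × 0.13 = 0.0039631
  laterite nickel: 0.32 × 0.91 × 0.67 × 0.61 = 0.11901
Marginal likelihood of the evidence = 0.15793.
P(sediment-hosted zinc | evidence) = 0.018707 / 0.15793 ≈ 0.118
P(placer | evidence) = 0.0064142 / 0.15793 ≈ 0.041
P(carbonatite | evidence) = 0.0098366 / 0.15793 ≈ 0.062
P(iron oxide copper-gold | evidence) = 0.0039631 / 0.15793 ≈ 0.025
P(laterite nickel | evidence) = 0.11901 / 0.15793 ≈ 0.754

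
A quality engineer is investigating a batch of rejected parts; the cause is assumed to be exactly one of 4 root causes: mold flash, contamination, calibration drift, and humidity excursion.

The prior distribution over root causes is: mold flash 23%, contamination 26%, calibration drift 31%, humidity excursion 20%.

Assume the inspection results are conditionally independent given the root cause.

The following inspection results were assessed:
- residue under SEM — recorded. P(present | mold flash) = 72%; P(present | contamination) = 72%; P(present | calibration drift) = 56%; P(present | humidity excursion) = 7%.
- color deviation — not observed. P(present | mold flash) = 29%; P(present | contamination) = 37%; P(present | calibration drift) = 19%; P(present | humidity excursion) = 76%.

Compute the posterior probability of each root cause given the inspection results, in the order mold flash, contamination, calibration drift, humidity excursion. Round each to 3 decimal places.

For each hypothesis, the unnormalized posterior weight is prior × product of the inspection result likelihoods (using 1 − P(present | H) for each absent inspection result):
  mold flash: 0.23 × 0.72 × (1 − 0.29) = 0.11758
  contamination: 0.26 × 0.72 × (1 − 0.37) = 0.11794
  calibration drift: 0.31 × 0.56 × (1 − 0.19) = 0.14062
  humidity excursion: 0.20 × 0.07 × (1 − 0.76) = 0.00336
Marginal likelihood of the evidence = 0.37949.
P(mold flash | evidence) = 0.11758 / 0.37949 ≈ 0.310
P(contamination | evidence) = 0.11794 / 0.37949 ≈ 0.311
P(calibration drift | evidence) = 0.14062 / 0.37949 ≈ 0.371
P(humidity excursion | evidence) = 0.00336 / 0.37949 ≈ 0.009

0.310, 0.311, 0.371, 0.009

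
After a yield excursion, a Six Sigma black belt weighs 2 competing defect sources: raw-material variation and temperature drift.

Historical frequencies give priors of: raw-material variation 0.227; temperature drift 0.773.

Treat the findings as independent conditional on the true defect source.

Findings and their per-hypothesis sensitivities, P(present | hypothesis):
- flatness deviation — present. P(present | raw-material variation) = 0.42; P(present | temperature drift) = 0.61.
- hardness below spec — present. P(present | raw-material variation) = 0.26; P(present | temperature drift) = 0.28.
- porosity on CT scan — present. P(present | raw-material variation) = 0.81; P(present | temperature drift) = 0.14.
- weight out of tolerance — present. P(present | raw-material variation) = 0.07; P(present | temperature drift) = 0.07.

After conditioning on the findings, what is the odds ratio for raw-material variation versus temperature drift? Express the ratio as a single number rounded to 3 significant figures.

Posterior odds equal prior odds times the likelihood ratio; only the two competing hypotheses matter.
  raw-material variation: 0.227 × 0.42 × 0.26 × 0.81 × 0.07 = 0.0014055
  temperature drift: 0.773 × 0.61 × 0.28 × 0.14 × 0.07 = 0.0012939
Odds(raw-material variation : temperature drift) = 0.0014055 / 0.0012939 ≈ 1.09.

1.09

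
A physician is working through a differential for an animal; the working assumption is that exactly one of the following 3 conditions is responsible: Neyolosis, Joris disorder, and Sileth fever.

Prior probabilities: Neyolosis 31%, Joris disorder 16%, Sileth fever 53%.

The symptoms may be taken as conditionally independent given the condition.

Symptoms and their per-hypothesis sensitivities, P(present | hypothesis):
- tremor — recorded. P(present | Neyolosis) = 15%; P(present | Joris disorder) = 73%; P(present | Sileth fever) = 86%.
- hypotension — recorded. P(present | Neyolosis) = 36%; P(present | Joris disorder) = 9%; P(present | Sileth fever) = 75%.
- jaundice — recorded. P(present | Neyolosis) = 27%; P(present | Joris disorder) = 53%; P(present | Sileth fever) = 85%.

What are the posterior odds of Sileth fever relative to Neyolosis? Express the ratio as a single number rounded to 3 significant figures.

64.3

Unnormalized posterior weight (prior times the symptom likelihoods) for each of the two hypotheses:
  Sileth fever: 0.53 × 0.86 × 0.75 × 0.85 = 0.29057
  Neyolosis: 0.31 × 0.15 × 0.36 × 0.27 = 0.0045198
Posterior odds = 0.29057 / 0.0045198 ≈ 64.3.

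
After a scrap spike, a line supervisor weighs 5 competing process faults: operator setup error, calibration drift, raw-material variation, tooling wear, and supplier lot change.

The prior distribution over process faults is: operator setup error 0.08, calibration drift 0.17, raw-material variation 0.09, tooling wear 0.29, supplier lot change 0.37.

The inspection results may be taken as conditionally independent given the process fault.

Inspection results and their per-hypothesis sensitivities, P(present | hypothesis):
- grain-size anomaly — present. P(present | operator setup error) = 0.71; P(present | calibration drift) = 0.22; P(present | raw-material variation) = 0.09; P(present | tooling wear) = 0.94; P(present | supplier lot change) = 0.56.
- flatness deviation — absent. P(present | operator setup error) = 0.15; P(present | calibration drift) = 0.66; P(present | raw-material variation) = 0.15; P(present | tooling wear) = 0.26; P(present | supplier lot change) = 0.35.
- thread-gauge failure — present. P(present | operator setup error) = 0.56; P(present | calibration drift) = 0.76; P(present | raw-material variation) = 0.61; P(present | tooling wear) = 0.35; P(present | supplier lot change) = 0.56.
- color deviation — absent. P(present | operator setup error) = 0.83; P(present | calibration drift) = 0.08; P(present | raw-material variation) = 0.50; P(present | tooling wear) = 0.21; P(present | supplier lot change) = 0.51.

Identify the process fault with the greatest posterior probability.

tooling wear

For each hypothesis, the unnormalized posterior weight is prior × product of the inspection result likelihoods (using 1 − P(present | H) for each absent inspection result):
  operator setup error: 0.08 × 0.71 × (1 − 0.15) × 0.56 × (1 − 0.83) = 0.0045963
  calibration drift: 0.17 × 0.22 × (1 − 0.66) × 0.76 × (1 − 0.08) = 0.008891
  raw-material variation: 0.09 × 0.09 × (1 − 0.15) × 0.61 × (1 − 0.50) = 0.0020999
  tooling wear: 0.29 × 0.94 × (1 − 0.26) × 0.35 × (1 − 0.21) = 0.055777
  supplier lot change: 0.37 × 0.56 × (1 − 0.35) × 0.56 × (1 − 0.51) = 0.036956
Normalizing constant Z = 0.0045963 + 0.008891 + 0.0020999 + 0.055777 + 0.036956 = 0.10832.
P(operator setup error | evidence) ≈ 0.0045963 / 0.10832 ≈ 0.042
P(calibration drift | evidence) ≈ 0.008891 / 0.10832 ≈ 0.082
P(raw-material variation | evidence) ≈ 0.0020999 / 0.10832 ≈ 0.019
P(tooling wear | evidence) ≈ 0.055777 / 0.10832 ≈ 0.515
P(supplier lot change | evidence) ≈ 0.036956 / 0.10832 ≈ 0.341
The largest is 0.515, so tooling wear is most probable.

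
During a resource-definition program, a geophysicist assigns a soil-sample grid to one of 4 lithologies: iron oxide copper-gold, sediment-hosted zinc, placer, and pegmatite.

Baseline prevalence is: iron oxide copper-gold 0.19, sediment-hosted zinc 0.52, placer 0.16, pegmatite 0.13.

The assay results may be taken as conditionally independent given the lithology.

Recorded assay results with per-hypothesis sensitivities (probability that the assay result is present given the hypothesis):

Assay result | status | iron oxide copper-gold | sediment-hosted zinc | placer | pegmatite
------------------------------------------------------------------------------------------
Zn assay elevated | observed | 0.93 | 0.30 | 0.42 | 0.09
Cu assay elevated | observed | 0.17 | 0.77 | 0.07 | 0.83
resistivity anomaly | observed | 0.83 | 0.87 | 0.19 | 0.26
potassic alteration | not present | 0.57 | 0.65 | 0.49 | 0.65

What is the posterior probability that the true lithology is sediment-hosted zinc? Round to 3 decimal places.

For each hypothesis, the unnormalized posterior weight is prior × product of the assay result likelihoods (using 1 − P(present | H) for each absent assay result):
  iron oxide copper-gold: 0.19 × 0.93 × 0.17 × 0.83 × (1 − 0.57) = 0.010721
  sediment-hosted zinc: 0.52 × 0.30 × 0.77 × 0.87 × (1 − 0.65) = 0.036577
  placer: 0.16 × 0.42 × 0.07 × 0.19 × (1 − 0.49) = 0.00045582
  pegmatite: 0.13 × 0.09 × 0.83 × 0.26 × (1 − 0.65) = 0.0008837
Marginal likelihood of the evidence = 0.048637.
P(sediment-hosted zinc | evidence) = 0.036577 / 0.048637 ≈ 0.752.

0.752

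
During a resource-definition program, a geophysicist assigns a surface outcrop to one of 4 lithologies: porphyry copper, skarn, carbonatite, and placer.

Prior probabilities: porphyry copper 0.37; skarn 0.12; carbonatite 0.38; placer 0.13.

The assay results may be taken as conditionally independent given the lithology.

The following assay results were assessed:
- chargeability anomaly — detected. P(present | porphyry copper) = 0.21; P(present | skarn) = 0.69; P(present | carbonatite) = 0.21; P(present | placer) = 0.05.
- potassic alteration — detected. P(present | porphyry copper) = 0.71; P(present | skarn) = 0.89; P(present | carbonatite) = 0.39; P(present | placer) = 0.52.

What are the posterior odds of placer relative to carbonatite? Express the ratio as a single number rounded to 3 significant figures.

0.109

Unnormalized posterior weight (prior times the assay result likelihoods) for each of the two hypotheses:
  placer: 0.13 × 0.05 × 0.52 = 0.00338
  carbonatite: 0.38 × 0.21 × 0.39 = 0.031122
Posterior odds = 0.00338 / 0.031122 ≈ 0.109.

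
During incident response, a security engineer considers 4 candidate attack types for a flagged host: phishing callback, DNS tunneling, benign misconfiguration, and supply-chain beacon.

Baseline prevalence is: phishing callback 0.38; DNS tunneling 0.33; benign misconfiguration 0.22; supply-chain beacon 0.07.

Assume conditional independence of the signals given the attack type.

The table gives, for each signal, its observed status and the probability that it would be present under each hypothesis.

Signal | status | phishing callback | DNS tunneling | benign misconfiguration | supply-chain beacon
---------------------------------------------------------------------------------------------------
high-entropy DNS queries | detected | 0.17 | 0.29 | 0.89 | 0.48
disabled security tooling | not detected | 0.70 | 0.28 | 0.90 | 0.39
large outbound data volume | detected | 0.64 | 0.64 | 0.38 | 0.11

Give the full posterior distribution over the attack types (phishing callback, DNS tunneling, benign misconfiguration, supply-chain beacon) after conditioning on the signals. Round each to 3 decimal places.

For each hypothesis, the unnormalized posterior weight is prior × product of the signal likelihoods (using 1 − P(present | H) for each absent signal):
  phishing callback: 0.38 × 0.17 × (1 − 0.70) × 0.64 = 0.012403
  DNS tunneling: 0.33 × 0.29 × (1 − 0.28) × 0.64 = 0.044099
  benign misconfiguration: 0.22 × 0.89 × (1 − 0.90) × 0.38 = 0.0074404
  supply-chain beacon: 0.07 × 0.48 × (1 − 0.39) × 0.11 = 0.0022546
The unnormalized weights sum to 0.066197.
P(phishing callback | evidence) = 0.012403 / 0.066197 ≈ 0.187
P(DNS tunneling | evidence) = 0.044099 / 0.066197 ≈ 0.666
P(benign misconfiguration | evidence) = 0.0074404 / 0.066197 ≈ 0.112
P(supply-chain beacon | evidence) = 0.0022546 / 0.066197 ≈ 0.034

0.187, 0.666, 0.112, 0.034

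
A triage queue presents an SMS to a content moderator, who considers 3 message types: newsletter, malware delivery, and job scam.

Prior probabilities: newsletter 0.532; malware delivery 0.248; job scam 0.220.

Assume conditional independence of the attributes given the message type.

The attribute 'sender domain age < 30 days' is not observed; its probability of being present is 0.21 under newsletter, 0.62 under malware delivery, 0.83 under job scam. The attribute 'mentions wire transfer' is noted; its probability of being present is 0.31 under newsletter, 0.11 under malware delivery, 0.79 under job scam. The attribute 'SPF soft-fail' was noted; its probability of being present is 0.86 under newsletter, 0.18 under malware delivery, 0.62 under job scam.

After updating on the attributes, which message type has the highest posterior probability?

newsletter

For each hypothesis, the unnormalized posterior weight is prior × product of the attribute likelihoods (using 1 − P(present | H) for each absent attribute):
  newsletter: 0.532 × (1 − 0.21) × 0.31 × 0.86 = 0.11205
  malware delivery: 0.248 × (1 − 0.62) × 0.11 × 0.18 = 0.001866
  job scam: 0.220 × (1 − 0.83) × 0.79 × 0.62 = 0.018319
The unnormalized weights sum to 0.13223.
P(newsletter | evidence) ≈ 0.11205 / 0.13223 ≈ 0.847
P(malware delivery | evidence) ≈ 0.001866 / 0.13223 ≈ 0.014
P(job scam | evidence) ≈ 0.018319 / 0.13223 ≈ 0.139
The largest is 0.847, so newsletter is most probable.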